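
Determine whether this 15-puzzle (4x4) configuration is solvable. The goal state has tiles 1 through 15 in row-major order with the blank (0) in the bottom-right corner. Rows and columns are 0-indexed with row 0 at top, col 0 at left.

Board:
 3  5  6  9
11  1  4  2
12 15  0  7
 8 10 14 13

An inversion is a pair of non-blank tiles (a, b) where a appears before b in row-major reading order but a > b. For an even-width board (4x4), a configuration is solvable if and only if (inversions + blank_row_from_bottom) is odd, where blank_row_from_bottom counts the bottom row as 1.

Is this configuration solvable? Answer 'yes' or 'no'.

Inversions: 29
Blank is in row 2 (0-indexed from top), which is row 2 counting from the bottom (bottom = 1).
29 + 2 = 31, which is odd, so the puzzle is solvable.

Answer: yes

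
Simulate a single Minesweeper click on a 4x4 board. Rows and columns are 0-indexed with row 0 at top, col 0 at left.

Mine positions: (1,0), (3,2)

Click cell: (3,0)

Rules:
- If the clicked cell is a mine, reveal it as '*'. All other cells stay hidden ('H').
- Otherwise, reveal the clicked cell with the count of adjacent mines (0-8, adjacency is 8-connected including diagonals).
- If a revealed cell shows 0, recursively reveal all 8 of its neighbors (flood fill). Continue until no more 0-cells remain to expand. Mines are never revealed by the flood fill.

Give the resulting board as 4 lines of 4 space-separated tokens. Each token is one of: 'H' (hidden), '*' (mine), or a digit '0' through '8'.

H H H H
H H H H
1 2 H H
0 1 H H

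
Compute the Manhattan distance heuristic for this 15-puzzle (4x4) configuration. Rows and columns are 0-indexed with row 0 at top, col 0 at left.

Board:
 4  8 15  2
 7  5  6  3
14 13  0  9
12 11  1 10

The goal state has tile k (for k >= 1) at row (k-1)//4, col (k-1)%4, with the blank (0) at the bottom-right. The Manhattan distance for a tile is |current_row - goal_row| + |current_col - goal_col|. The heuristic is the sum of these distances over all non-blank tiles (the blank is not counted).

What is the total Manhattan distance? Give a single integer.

Tile 4: (0,0)->(0,3) = 3
Tile 8: (0,1)->(1,3) = 3
Tile 15: (0,2)->(3,2) = 3
Tile 2: (0,3)->(0,1) = 2
Tile 7: (1,0)->(1,2) = 2
Tile 5: (1,1)->(1,0) = 1
Tile 6: (1,2)->(1,1) = 1
Tile 3: (1,3)->(0,2) = 2
Tile 14: (2,0)->(3,1) = 2
Tile 13: (2,1)->(3,0) = 2
Tile 9: (2,3)->(2,0) = 3
Tile 12: (3,0)->(2,3) = 4
Tile 11: (3,1)->(2,2) = 2
Tile 1: (3,2)->(0,0) = 5
Tile 10: (3,3)->(2,1) = 3
Sum: 3 + 3 + 3 + 2 + 2 + 1 + 1 + 2 + 2 + 2 + 3 + 4 + 2 + 5 + 3 = 38

Answer: 38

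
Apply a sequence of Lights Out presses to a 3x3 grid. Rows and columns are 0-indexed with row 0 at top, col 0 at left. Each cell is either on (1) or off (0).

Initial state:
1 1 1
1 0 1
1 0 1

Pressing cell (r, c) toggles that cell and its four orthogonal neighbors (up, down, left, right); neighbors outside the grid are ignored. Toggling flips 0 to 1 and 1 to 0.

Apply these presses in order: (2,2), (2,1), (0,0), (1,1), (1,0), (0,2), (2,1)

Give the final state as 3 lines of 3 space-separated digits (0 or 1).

After press 1 at (2,2):
1 1 1
1 0 0
1 1 0

After press 2 at (2,1):
1 1 1
1 1 0
0 0 1

After press 3 at (0,0):
0 0 1
0 1 0
0 0 1

After press 4 at (1,1):
0 1 1
1 0 1
0 1 1

After press 5 at (1,0):
1 1 1
0 1 1
1 1 1

After press 6 at (0,2):
1 0 0
0 1 0
1 1 1

After press 7 at (2,1):
1 0 0
0 0 0
0 0 0

Answer: 1 0 0
0 0 0
0 0 0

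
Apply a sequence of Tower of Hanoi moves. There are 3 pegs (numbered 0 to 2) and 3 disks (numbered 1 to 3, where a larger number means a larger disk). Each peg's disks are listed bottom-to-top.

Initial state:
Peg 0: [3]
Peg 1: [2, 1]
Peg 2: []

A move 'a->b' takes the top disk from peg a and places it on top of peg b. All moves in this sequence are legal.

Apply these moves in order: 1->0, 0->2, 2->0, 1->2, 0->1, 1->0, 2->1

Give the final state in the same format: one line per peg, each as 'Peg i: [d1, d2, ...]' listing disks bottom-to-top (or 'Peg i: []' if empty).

Answer: Peg 0: [3, 1]
Peg 1: [2]
Peg 2: []

Derivation:
After move 1 (1->0):
Peg 0: [3, 1]
Peg 1: [2]
Peg 2: []

After move 2 (0->2):
Peg 0: [3]
Peg 1: [2]
Peg 2: [1]

After move 3 (2->0):
Peg 0: [3, 1]
Peg 1: [2]
Peg 2: []

After move 4 (1->2):
Peg 0: [3, 1]
Peg 1: []
Peg 2: [2]

After move 5 (0->1):
Peg 0: [3]
Peg 1: [1]
Peg 2: [2]

After move 6 (1->0):
Peg 0: [3, 1]
Peg 1: []
Peg 2: [2]

After move 7 (2->1):
Peg 0: [3, 1]
Peg 1: [2]
Peg 2: []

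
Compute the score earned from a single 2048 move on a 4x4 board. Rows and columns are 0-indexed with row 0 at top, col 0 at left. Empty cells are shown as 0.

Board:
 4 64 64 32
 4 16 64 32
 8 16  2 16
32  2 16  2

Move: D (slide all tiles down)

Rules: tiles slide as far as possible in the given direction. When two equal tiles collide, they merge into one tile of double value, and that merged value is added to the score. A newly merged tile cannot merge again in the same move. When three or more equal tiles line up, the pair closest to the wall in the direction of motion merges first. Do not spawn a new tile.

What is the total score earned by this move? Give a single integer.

Answer: 232

Derivation:
Slide down:
col 0: [4, 4, 8, 32] -> [0, 8, 8, 32]  score +8 (running 8)
col 1: [64, 16, 16, 2] -> [0, 64, 32, 2]  score +32 (running 40)
col 2: [64, 64, 2, 16] -> [0, 128, 2, 16]  score +128 (running 168)
col 3: [32, 32, 16, 2] -> [0, 64, 16, 2]  score +64 (running 232)
Board after move:
  0   0   0   0
  8  64 128  64
  8  32   2  16
 32   2  16   2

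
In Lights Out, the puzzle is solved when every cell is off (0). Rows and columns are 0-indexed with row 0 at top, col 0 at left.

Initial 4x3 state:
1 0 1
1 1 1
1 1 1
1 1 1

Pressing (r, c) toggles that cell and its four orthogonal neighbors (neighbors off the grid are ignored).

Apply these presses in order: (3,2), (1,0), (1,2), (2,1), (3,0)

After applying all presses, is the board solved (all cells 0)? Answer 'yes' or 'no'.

Answer: yes

Derivation:
After press 1 at (3,2):
1 0 1
1 1 1
1 1 0
1 0 0

After press 2 at (1,0):
0 0 1
0 0 1
0 1 0
1 0 0

After press 3 at (1,2):
0 0 0
0 1 0
0 1 1
1 0 0

After press 4 at (2,1):
0 0 0
0 0 0
1 0 0
1 1 0

After press 5 at (3,0):
0 0 0
0 0 0
0 0 0
0 0 0

Lights still on: 0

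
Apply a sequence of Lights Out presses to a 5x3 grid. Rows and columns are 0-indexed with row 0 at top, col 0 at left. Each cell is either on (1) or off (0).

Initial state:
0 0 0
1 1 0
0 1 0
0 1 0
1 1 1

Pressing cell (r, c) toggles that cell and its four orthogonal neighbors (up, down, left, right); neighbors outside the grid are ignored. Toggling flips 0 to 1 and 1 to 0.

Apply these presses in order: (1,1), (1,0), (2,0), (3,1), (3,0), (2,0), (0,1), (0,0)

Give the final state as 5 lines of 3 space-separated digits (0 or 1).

Answer: 1 1 1
0 0 1
0 1 0
0 1 1
0 0 1

Derivation:
After press 1 at (1,1):
0 1 0
0 0 1
0 0 0
0 1 0
1 1 1

After press 2 at (1,0):
1 1 0
1 1 1
1 0 0
0 1 0
1 1 1

After press 3 at (2,0):
1 1 0
0 1 1
0 1 0
1 1 0
1 1 1

After press 4 at (3,1):
1 1 0
0 1 1
0 0 0
0 0 1
1 0 1

After press 5 at (3,0):
1 1 0
0 1 1
1 0 0
1 1 1
0 0 1

After press 6 at (2,0):
1 1 0
1 1 1
0 1 0
0 1 1
0 0 1

After press 7 at (0,1):
0 0 1
1 0 1
0 1 0
0 1 1
0 0 1

After press 8 at (0,0):
1 1 1
0 0 1
0 1 0
0 1 1
0 0 1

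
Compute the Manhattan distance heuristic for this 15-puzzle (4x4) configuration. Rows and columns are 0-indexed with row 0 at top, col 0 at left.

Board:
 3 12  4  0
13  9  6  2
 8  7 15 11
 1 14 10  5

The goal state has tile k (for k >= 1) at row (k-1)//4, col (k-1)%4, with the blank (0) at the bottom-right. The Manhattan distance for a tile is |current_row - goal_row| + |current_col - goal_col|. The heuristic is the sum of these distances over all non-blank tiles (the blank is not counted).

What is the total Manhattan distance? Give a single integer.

Tile 3: at (0,0), goal (0,2), distance |0-0|+|0-2| = 2
Tile 12: at (0,1), goal (2,3), distance |0-2|+|1-3| = 4
Tile 4: at (0,2), goal (0,3), distance |0-0|+|2-3| = 1
Tile 13: at (1,0), goal (3,0), distance |1-3|+|0-0| = 2
Tile 9: at (1,1), goal (2,0), distance |1-2|+|1-0| = 2
Tile 6: at (1,2), goal (1,1), distance |1-1|+|2-1| = 1
Tile 2: at (1,3), goal (0,1), distance |1-0|+|3-1| = 3
Tile 8: at (2,0), goal (1,3), distance |2-1|+|0-3| = 4
Tile 7: at (2,1), goal (1,2), distance |2-1|+|1-2| = 2
Tile 15: at (2,2), goal (3,2), distance |2-3|+|2-2| = 1
Tile 11: at (2,3), goal (2,2), distance |2-2|+|3-2| = 1
Tile 1: at (3,0), goal (0,0), distance |3-0|+|0-0| = 3
Tile 14: at (3,1), goal (3,1), distance |3-3|+|1-1| = 0
Tile 10: at (3,2), goal (2,1), distance |3-2|+|2-1| = 2
Tile 5: at (3,3), goal (1,0), distance |3-1|+|3-0| = 5
Sum: 2 + 4 + 1 + 2 + 2 + 1 + 3 + 4 + 2 + 1 + 1 + 3 + 0 + 2 + 5 = 33

Answer: 33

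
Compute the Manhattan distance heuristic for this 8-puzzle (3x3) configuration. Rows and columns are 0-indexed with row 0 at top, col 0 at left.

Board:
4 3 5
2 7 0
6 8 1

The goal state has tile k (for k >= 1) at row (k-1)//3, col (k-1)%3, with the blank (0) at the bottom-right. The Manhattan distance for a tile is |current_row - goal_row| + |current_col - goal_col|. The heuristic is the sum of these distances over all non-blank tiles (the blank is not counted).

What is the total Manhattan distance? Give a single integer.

Answer: 15

Derivation:
Tile 4: at (0,0), goal (1,0), distance |0-1|+|0-0| = 1
Tile 3: at (0,1), goal (0,2), distance |0-0|+|1-2| = 1
Tile 5: at (0,2), goal (1,1), distance |0-1|+|2-1| = 2
Tile 2: at (1,0), goal (0,1), distance |1-0|+|0-1| = 2
Tile 7: at (1,1), goal (2,0), distance |1-2|+|1-0| = 2
Tile 6: at (2,0), goal (1,2), distance |2-1|+|0-2| = 3
Tile 8: at (2,1), goal (2,1), distance |2-2|+|1-1| = 0
Tile 1: at (2,2), goal (0,0), distance |2-0|+|2-0| = 4
Sum: 1 + 1 + 2 + 2 + 2 + 3 + 0 + 4 = 15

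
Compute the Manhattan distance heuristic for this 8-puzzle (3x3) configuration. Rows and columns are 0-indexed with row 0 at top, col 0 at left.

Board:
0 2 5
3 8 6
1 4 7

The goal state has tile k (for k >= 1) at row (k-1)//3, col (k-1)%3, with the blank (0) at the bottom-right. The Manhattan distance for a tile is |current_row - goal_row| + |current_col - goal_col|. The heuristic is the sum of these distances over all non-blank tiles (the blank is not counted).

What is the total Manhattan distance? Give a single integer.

Answer: 12

Derivation:
Tile 2: at (0,1), goal (0,1), distance |0-0|+|1-1| = 0
Tile 5: at (0,2), goal (1,1), distance |0-1|+|2-1| = 2
Tile 3: at (1,0), goal (0,2), distance |1-0|+|0-2| = 3
Tile 8: at (1,1), goal (2,1), distance |1-2|+|1-1| = 1
Tile 6: at (1,2), goal (1,2), distance |1-1|+|2-2| = 0
Tile 1: at (2,0), goal (0,0), distance |2-0|+|0-0| = 2
Tile 4: at (2,1), goal (1,0), distance |2-1|+|1-0| = 2
Tile 7: at (2,2), goal (2,0), distance |2-2|+|2-0| = 2
Sum: 0 + 2 + 3 + 1 + 0 + 2 + 2 + 2 = 12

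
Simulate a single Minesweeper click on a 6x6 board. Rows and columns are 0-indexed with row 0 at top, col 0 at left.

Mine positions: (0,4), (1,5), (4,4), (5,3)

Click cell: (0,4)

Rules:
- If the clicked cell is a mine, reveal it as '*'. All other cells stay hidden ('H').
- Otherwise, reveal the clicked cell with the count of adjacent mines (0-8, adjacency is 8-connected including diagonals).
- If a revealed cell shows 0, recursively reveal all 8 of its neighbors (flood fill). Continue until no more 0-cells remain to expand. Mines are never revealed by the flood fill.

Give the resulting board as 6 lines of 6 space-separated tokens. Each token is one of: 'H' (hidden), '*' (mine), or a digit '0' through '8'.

H H H H * H
H H H H H H
H H H H H H
H H H H H H
H H H H H H
H H H H H H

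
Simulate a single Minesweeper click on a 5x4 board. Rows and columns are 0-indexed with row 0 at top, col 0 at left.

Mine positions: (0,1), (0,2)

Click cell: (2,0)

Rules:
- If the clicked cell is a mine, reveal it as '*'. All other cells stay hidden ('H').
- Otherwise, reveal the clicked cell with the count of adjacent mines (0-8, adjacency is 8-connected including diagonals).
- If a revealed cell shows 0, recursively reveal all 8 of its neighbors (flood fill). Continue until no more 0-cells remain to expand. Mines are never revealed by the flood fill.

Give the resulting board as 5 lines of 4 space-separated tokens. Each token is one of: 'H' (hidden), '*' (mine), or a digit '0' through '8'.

H H H H
1 2 2 1
0 0 0 0
0 0 0 0
0 0 0 0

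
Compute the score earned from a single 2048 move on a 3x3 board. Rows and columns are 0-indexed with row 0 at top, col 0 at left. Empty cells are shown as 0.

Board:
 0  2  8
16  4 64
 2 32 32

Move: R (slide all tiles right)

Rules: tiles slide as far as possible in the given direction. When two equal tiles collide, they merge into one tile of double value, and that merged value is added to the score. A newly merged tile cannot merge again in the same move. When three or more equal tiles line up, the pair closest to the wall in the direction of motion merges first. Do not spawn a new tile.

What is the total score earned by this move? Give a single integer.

Answer: 64

Derivation:
Slide right:
row 0: [0, 2, 8] -> [0, 2, 8]  score +0 (running 0)
row 1: [16, 4, 64] -> [16, 4, 64]  score +0 (running 0)
row 2: [2, 32, 32] -> [0, 2, 64]  score +64 (running 64)
Board after move:
 0  2  8
16  4 64
 0  2 64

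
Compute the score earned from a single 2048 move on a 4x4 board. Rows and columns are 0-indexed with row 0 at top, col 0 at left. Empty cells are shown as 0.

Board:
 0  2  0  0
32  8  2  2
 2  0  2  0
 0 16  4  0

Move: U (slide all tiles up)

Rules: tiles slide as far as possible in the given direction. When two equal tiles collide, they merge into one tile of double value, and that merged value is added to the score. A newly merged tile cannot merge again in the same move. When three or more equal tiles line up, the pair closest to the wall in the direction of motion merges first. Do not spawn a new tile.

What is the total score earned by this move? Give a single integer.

Answer: 4

Derivation:
Slide up:
col 0: [0, 32, 2, 0] -> [32, 2, 0, 0]  score +0 (running 0)
col 1: [2, 8, 0, 16] -> [2, 8, 16, 0]  score +0 (running 0)
col 2: [0, 2, 2, 4] -> [4, 4, 0, 0]  score +4 (running 4)
col 3: [0, 2, 0, 0] -> [2, 0, 0, 0]  score +0 (running 4)
Board after move:
32  2  4  2
 2  8  4  0
 0 16  0  0
 0  0  0  0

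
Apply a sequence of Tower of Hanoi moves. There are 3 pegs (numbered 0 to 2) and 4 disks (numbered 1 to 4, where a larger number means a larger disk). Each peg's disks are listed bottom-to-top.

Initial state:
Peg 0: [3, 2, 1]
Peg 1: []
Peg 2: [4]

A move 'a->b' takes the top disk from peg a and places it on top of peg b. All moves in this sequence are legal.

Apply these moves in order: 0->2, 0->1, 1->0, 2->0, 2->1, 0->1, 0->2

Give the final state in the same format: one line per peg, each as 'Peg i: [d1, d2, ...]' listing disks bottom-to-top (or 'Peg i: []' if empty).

After move 1 (0->2):
Peg 0: [3, 2]
Peg 1: []
Peg 2: [4, 1]

After move 2 (0->1):
Peg 0: [3]
Peg 1: [2]
Peg 2: [4, 1]

After move 3 (1->0):
Peg 0: [3, 2]
Peg 1: []
Peg 2: [4, 1]

After move 4 (2->0):
Peg 0: [3, 2, 1]
Peg 1: []
Peg 2: [4]

After move 5 (2->1):
Peg 0: [3, 2, 1]
Peg 1: [4]
Peg 2: []

After move 6 (0->1):
Peg 0: [3, 2]
Peg 1: [4, 1]
Peg 2: []

After move 7 (0->2):
Peg 0: [3]
Peg 1: [4, 1]
Peg 2: [2]

Answer: Peg 0: [3]
Peg 1: [4, 1]
Peg 2: [2]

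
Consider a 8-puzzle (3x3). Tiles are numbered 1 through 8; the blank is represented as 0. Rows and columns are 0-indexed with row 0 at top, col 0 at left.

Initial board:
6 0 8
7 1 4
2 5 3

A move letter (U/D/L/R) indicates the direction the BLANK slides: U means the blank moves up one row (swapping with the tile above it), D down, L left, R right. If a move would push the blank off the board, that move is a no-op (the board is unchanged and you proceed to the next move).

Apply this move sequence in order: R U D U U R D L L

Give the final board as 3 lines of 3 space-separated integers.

Answer: 6 8 4
0 7 1
2 5 3

Derivation:
After move 1 (R):
6 8 0
7 1 4
2 5 3

After move 2 (U):
6 8 0
7 1 4
2 5 3

After move 3 (D):
6 8 4
7 1 0
2 5 3

After move 4 (U):
6 8 0
7 1 4
2 5 3

After move 5 (U):
6 8 0
7 1 4
2 5 3

After move 6 (R):
6 8 0
7 1 4
2 5 3

After move 7 (D):
6 8 4
7 1 0
2 5 3

After move 8 (L):
6 8 4
7 0 1
2 5 3

After move 9 (L):
6 8 4
0 7 1
2 5 3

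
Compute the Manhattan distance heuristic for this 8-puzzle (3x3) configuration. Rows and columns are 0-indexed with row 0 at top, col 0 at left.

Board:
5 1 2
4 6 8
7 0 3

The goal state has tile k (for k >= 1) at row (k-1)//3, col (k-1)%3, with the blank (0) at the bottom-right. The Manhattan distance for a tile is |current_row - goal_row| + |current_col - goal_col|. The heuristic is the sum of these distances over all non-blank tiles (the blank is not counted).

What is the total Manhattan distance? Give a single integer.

Answer: 9

Derivation:
Tile 5: at (0,0), goal (1,1), distance |0-1|+|0-1| = 2
Tile 1: at (0,1), goal (0,0), distance |0-0|+|1-0| = 1
Tile 2: at (0,2), goal (0,1), distance |0-0|+|2-1| = 1
Tile 4: at (1,0), goal (1,0), distance |1-1|+|0-0| = 0
Tile 6: at (1,1), goal (1,2), distance |1-1|+|1-2| = 1
Tile 8: at (1,2), goal (2,1), distance |1-2|+|2-1| = 2
Tile 7: at (2,0), goal (2,0), distance |2-2|+|0-0| = 0
Tile 3: at (2,2), goal (0,2), distance |2-0|+|2-2| = 2
Sum: 2 + 1 + 1 + 0 + 1 + 2 + 0 + 2 = 9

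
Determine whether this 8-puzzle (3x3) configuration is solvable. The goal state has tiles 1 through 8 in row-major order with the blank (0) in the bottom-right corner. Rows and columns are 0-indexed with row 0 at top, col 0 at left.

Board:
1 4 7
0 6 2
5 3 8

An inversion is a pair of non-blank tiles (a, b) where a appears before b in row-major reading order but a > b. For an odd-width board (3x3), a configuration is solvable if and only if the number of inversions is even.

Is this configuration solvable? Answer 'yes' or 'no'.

Answer: yes

Derivation:
Inversions (pairs i<j in row-major order where tile[i] > tile[j] > 0): 10
10 is even, so the puzzle is solvable.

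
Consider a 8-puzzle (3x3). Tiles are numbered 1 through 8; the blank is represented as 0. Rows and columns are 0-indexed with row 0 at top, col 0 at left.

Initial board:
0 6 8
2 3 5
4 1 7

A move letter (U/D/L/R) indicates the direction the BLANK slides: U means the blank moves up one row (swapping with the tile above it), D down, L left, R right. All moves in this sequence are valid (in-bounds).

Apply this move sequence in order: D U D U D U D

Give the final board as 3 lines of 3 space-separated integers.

Answer: 2 6 8
0 3 5
4 1 7

Derivation:
After move 1 (D):
2 6 8
0 3 5
4 1 7

After move 2 (U):
0 6 8
2 3 5
4 1 7

After move 3 (D):
2 6 8
0 3 5
4 1 7

After move 4 (U):
0 6 8
2 3 5
4 1 7

After move 5 (D):
2 6 8
0 3 5
4 1 7

After move 6 (U):
0 6 8
2 3 5
4 1 7

After move 7 (D):
2 6 8
0 3 5
4 1 7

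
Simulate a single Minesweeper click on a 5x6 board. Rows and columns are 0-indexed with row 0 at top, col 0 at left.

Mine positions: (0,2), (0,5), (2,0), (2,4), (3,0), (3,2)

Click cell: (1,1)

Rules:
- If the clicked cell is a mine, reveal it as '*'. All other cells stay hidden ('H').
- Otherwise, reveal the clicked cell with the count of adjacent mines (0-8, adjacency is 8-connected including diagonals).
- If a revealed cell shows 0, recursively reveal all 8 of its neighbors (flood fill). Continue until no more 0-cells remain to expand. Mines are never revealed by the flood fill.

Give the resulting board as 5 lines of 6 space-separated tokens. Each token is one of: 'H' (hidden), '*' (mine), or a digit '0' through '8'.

H H H H H H
H 2 H H H H
H H H H H H
H H H H H H
H H H H H H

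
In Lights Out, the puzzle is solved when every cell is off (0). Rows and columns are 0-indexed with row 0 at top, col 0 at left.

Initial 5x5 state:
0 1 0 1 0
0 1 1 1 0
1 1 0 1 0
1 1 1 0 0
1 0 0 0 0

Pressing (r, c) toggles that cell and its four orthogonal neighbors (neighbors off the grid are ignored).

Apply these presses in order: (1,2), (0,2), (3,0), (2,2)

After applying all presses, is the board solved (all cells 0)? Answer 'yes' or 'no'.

Answer: yes

Derivation:
After press 1 at (1,2):
0 1 1 1 0
0 0 0 0 0
1 1 1 1 0
1 1 1 0 0
1 0 0 0 0

After press 2 at (0,2):
0 0 0 0 0
0 0 1 0 0
1 1 1 1 0
1 1 1 0 0
1 0 0 0 0

After press 3 at (3,0):
0 0 0 0 0
0 0 1 0 0
0 1 1 1 0
0 0 1 0 0
0 0 0 0 0

After press 4 at (2,2):
0 0 0 0 0
0 0 0 0 0
0 0 0 0 0
0 0 0 0 0
0 0 0 0 0

Lights still on: 0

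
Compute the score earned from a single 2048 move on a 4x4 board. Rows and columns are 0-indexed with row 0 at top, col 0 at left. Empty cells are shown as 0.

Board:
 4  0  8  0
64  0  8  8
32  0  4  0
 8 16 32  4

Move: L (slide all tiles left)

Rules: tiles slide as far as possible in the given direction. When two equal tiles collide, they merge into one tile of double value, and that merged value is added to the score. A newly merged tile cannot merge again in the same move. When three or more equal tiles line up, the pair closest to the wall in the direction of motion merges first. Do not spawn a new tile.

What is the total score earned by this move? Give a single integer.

Slide left:
row 0: [4, 0, 8, 0] -> [4, 8, 0, 0]  score +0 (running 0)
row 1: [64, 0, 8, 8] -> [64, 16, 0, 0]  score +16 (running 16)
row 2: [32, 0, 4, 0] -> [32, 4, 0, 0]  score +0 (running 16)
row 3: [8, 16, 32, 4] -> [8, 16, 32, 4]  score +0 (running 16)
Board after move:
 4  8  0  0
64 16  0  0
32  4  0  0
 8 16 32  4

Answer: 16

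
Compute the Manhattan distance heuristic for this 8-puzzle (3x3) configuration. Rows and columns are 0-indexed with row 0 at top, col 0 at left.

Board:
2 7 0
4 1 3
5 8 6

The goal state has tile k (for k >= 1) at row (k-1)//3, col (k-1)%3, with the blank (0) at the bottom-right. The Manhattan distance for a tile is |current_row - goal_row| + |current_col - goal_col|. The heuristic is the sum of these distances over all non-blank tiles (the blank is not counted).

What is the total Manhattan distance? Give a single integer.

Answer: 10

Derivation:
Tile 2: at (0,0), goal (0,1), distance |0-0|+|0-1| = 1
Tile 7: at (0,1), goal (2,0), distance |0-2|+|1-0| = 3
Tile 4: at (1,0), goal (1,0), distance |1-1|+|0-0| = 0
Tile 1: at (1,1), goal (0,0), distance |1-0|+|1-0| = 2
Tile 3: at (1,2), goal (0,2), distance |1-0|+|2-2| = 1
Tile 5: at (2,0), goal (1,1), distance |2-1|+|0-1| = 2
Tile 8: at (2,1), goal (2,1), distance |2-2|+|1-1| = 0
Tile 6: at (2,2), goal (1,2), distance |2-1|+|2-2| = 1
Sum: 1 + 3 + 0 + 2 + 1 + 2 + 0 + 1 = 10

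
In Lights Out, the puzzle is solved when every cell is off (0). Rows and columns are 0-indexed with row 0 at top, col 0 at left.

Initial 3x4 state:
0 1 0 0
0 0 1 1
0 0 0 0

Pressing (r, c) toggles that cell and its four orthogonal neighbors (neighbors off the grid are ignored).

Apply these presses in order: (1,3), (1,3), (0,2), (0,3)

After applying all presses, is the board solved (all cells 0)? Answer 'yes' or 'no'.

Answer: yes

Derivation:
After press 1 at (1,3):
0 1 0 1
0 0 0 0
0 0 0 1

After press 2 at (1,3):
0 1 0 0
0 0 1 1
0 0 0 0

After press 3 at (0,2):
0 0 1 1
0 0 0 1
0 0 0 0

After press 4 at (0,3):
0 0 0 0
0 0 0 0
0 0 0 0

Lights still on: 0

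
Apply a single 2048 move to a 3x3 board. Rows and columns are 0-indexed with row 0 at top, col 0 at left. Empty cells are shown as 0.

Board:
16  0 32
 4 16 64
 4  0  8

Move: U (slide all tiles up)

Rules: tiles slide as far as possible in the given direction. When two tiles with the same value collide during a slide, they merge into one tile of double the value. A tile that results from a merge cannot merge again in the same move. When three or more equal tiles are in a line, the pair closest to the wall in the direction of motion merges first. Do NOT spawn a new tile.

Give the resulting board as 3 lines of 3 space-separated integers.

Answer: 16 16 32
 8  0 64
 0  0  8

Derivation:
Slide up:
col 0: [16, 4, 4] -> [16, 8, 0]
col 1: [0, 16, 0] -> [16, 0, 0]
col 2: [32, 64, 8] -> [32, 64, 8]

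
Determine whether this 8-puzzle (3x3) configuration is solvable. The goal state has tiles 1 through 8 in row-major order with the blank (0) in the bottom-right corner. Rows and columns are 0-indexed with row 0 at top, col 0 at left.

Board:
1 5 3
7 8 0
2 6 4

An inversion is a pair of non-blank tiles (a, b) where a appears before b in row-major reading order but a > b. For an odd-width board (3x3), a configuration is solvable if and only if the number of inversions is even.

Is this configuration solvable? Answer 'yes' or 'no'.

Inversions (pairs i<j in row-major order where tile[i] > tile[j] > 0): 11
11 is odd, so the puzzle is not solvable.

Answer: no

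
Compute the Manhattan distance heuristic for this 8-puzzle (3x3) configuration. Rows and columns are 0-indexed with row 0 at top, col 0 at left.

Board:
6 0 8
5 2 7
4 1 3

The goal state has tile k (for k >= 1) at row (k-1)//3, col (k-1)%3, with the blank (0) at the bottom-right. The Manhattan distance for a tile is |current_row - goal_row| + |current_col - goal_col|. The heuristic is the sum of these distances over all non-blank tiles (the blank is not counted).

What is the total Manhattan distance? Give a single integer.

Tile 6: at (0,0), goal (1,2), distance |0-1|+|0-2| = 3
Tile 8: at (0,2), goal (2,1), distance |0-2|+|2-1| = 3
Tile 5: at (1,0), goal (1,1), distance |1-1|+|0-1| = 1
Tile 2: at (1,1), goal (0,1), distance |1-0|+|1-1| = 1
Tile 7: at (1,2), goal (2,0), distance |1-2|+|2-0| = 3
Tile 4: at (2,0), goal (1,0), distance |2-1|+|0-0| = 1
Tile 1: at (2,1), goal (0,0), distance |2-0|+|1-0| = 3
Tile 3: at (2,2), goal (0,2), distance |2-0|+|2-2| = 2
Sum: 3 + 3 + 1 + 1 + 3 + 1 + 3 + 2 = 17

Answer: 17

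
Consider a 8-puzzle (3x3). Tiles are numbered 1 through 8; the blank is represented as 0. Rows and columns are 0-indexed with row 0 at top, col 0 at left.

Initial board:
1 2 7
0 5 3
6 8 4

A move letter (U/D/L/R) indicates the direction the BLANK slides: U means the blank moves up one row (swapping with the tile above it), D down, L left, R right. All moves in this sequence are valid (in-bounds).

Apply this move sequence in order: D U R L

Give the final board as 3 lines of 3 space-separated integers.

Answer: 1 2 7
0 5 3
6 8 4

Derivation:
After move 1 (D):
1 2 7
6 5 3
0 8 4

After move 2 (U):
1 2 7
0 5 3
6 8 4

After move 3 (R):
1 2 7
5 0 3
6 8 4

After move 4 (L):
1 2 7
0 5 3
6 8 4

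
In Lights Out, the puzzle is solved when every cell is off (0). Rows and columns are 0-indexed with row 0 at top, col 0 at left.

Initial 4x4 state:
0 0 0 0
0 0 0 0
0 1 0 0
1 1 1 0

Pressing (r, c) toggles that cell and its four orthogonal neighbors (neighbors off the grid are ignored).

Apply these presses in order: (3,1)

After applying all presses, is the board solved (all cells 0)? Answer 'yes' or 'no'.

After press 1 at (3,1):
0 0 0 0
0 0 0 0
0 0 0 0
0 0 0 0

Lights still on: 0

Answer: yes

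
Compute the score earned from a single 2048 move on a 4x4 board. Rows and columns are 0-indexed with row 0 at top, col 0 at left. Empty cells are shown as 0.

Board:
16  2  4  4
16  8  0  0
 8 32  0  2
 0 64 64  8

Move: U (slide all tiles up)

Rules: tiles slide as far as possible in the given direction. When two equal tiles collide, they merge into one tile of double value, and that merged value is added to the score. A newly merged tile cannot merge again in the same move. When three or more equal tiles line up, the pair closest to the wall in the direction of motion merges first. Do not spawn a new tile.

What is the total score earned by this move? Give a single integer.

Answer: 32

Derivation:
Slide up:
col 0: [16, 16, 8, 0] -> [32, 8, 0, 0]  score +32 (running 32)
col 1: [2, 8, 32, 64] -> [2, 8, 32, 64]  score +0 (running 32)
col 2: [4, 0, 0, 64] -> [4, 64, 0, 0]  score +0 (running 32)
col 3: [4, 0, 2, 8] -> [4, 2, 8, 0]  score +0 (running 32)
Board after move:
32  2  4  4
 8  8 64  2
 0 32  0  8
 0 64  0  0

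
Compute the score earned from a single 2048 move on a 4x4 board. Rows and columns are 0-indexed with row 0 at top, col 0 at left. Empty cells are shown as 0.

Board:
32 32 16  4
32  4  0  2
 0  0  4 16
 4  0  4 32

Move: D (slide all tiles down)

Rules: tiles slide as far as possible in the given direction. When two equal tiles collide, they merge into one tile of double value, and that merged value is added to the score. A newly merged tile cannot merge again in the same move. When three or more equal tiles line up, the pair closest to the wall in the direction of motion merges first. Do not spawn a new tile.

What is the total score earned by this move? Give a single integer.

Answer: 72

Derivation:
Slide down:
col 0: [32, 32, 0, 4] -> [0, 0, 64, 4]  score +64 (running 64)
col 1: [32, 4, 0, 0] -> [0, 0, 32, 4]  score +0 (running 64)
col 2: [16, 0, 4, 4] -> [0, 0, 16, 8]  score +8 (running 72)
col 3: [4, 2, 16, 32] -> [4, 2, 16, 32]  score +0 (running 72)
Board after move:
 0  0  0  4
 0  0  0  2
64 32 16 16
 4  4  8 32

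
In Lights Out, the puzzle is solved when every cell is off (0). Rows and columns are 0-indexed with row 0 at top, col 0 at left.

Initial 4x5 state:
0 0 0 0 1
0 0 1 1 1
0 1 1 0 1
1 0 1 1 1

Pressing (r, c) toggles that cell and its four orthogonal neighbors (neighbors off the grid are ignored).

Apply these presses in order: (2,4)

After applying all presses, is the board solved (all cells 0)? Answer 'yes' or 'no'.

After press 1 at (2,4):
0 0 0 0 1
0 0 1 1 0
0 1 1 1 0
1 0 1 1 0

Lights still on: 9

Answer: no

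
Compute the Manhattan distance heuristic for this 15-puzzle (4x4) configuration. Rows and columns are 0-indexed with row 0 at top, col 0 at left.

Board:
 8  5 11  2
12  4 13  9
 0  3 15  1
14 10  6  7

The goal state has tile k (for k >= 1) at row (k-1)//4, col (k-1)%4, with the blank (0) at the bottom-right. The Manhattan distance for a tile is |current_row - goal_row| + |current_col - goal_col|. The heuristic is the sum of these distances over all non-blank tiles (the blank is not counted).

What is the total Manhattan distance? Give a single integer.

Tile 8: (0,0)->(1,3) = 4
Tile 5: (0,1)->(1,0) = 2
Tile 11: (0,2)->(2,2) = 2
Tile 2: (0,3)->(0,1) = 2
Tile 12: (1,0)->(2,3) = 4
Tile 4: (1,1)->(0,3) = 3
Tile 13: (1,2)->(3,0) = 4
Tile 9: (1,3)->(2,0) = 4
Tile 3: (2,1)->(0,2) = 3
Tile 15: (2,2)->(3,2) = 1
Tile 1: (2,3)->(0,0) = 5
Tile 14: (3,0)->(3,1) = 1
Tile 10: (3,1)->(2,1) = 1
Tile 6: (3,2)->(1,1) = 3
Tile 7: (3,3)->(1,2) = 3
Sum: 4 + 2 + 2 + 2 + 4 + 3 + 4 + 4 + 3 + 1 + 5 + 1 + 1 + 3 + 3 = 42

Answer: 42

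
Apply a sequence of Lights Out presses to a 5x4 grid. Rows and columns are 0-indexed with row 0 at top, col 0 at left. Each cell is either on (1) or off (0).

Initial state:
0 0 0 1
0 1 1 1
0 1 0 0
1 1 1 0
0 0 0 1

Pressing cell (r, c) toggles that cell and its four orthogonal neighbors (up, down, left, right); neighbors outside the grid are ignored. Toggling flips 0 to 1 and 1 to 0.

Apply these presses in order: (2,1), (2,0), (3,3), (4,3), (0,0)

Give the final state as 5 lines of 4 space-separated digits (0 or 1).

After press 1 at (2,1):
0 0 0 1
0 0 1 1
1 0 1 0
1 0 1 0
0 0 0 1

After press 2 at (2,0):
0 0 0 1
1 0 1 1
0 1 1 0
0 0 1 0
0 0 0 1

After press 3 at (3,3):
0 0 0 1
1 0 1 1
0 1 1 1
0 0 0 1
0 0 0 0

After press 4 at (4,3):
0 0 0 1
1 0 1 1
0 1 1 1
0 0 0 0
0 0 1 1

After press 5 at (0,0):
1 1 0 1
0 0 1 1
0 1 1 1
0 0 0 0
0 0 1 1

Answer: 1 1 0 1
0 0 1 1
0 1 1 1
0 0 0 0
0 0 1 1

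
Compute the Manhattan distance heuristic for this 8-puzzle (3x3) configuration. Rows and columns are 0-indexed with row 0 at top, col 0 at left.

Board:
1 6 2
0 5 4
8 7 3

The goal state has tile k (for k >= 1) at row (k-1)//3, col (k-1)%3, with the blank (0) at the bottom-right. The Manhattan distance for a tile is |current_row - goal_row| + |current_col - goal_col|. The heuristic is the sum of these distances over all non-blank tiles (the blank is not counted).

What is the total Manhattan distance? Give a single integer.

Answer: 9

Derivation:
Tile 1: at (0,0), goal (0,0), distance |0-0|+|0-0| = 0
Tile 6: at (0,1), goal (1,2), distance |0-1|+|1-2| = 2
Tile 2: at (0,2), goal (0,1), distance |0-0|+|2-1| = 1
Tile 5: at (1,1), goal (1,1), distance |1-1|+|1-1| = 0
Tile 4: at (1,2), goal (1,0), distance |1-1|+|2-0| = 2
Tile 8: at (2,0), goal (2,1), distance |2-2|+|0-1| = 1
Tile 7: at (2,1), goal (2,0), distance |2-2|+|1-0| = 1
Tile 3: at (2,2), goal (0,2), distance |2-0|+|2-2| = 2
Sum: 0 + 2 + 1 + 0 + 2 + 1 + 1 + 2 = 9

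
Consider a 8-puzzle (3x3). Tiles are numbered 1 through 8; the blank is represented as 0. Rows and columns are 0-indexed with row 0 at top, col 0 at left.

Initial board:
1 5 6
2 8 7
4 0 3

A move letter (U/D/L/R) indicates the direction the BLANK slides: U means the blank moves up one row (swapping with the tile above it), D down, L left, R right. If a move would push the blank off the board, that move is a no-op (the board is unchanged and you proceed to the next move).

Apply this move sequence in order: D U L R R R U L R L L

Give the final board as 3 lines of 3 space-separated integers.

After move 1 (D):
1 5 6
2 8 7
4 0 3

After move 2 (U):
1 5 6
2 0 7
4 8 3

After move 3 (L):
1 5 6
0 2 7
4 8 3

After move 4 (R):
1 5 6
2 0 7
4 8 3

After move 5 (R):
1 5 6
2 7 0
4 8 3

After move 6 (R):
1 5 6
2 7 0
4 8 3

After move 7 (U):
1 5 0
2 7 6
4 8 3

After move 8 (L):
1 0 5
2 7 6
4 8 3

After move 9 (R):
1 5 0
2 7 6
4 8 3

After move 10 (L):
1 0 5
2 7 6
4 8 3

After move 11 (L):
0 1 5
2 7 6
4 8 3

Answer: 0 1 5
2 7 6
4 8 3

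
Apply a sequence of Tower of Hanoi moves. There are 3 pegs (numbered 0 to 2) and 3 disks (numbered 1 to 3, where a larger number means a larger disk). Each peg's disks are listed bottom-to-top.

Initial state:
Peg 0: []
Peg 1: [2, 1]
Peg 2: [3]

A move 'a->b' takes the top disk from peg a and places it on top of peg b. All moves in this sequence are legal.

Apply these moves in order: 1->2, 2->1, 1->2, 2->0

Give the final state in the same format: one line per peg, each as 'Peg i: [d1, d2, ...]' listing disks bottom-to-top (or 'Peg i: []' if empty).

Answer: Peg 0: [1]
Peg 1: [2]
Peg 2: [3]

Derivation:
After move 1 (1->2):
Peg 0: []
Peg 1: [2]
Peg 2: [3, 1]

After move 2 (2->1):
Peg 0: []
Peg 1: [2, 1]
Peg 2: [3]

After move 3 (1->2):
Peg 0: []
Peg 1: [2]
Peg 2: [3, 1]

After move 4 (2->0):
Peg 0: [1]
Peg 1: [2]
Peg 2: [3]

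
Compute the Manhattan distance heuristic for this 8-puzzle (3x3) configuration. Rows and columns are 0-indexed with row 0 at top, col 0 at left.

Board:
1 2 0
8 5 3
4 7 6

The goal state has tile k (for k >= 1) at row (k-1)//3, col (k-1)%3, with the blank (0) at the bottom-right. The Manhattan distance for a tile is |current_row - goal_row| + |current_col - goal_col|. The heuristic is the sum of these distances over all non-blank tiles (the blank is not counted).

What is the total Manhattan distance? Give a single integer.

Answer: 6

Derivation:
Tile 1: (0,0)->(0,0) = 0
Tile 2: (0,1)->(0,1) = 0
Tile 8: (1,0)->(2,1) = 2
Tile 5: (1,1)->(1,1) = 0
Tile 3: (1,2)->(0,2) = 1
Tile 4: (2,0)->(1,0) = 1
Tile 7: (2,1)->(2,0) = 1
Tile 6: (2,2)->(1,2) = 1
Sum: 0 + 0 + 2 + 0 + 1 + 1 + 1 + 1 = 6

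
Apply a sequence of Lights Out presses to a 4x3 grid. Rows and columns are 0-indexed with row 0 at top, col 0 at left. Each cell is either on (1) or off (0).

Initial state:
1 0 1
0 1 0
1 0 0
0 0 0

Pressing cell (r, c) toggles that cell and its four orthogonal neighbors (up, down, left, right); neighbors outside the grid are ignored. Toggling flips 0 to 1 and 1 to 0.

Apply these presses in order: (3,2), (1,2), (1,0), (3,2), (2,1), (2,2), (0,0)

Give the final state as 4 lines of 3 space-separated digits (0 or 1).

After press 1 at (3,2):
1 0 1
0 1 0
1 0 1
0 1 1

After press 2 at (1,2):
1 0 0
0 0 1
1 0 0
0 1 1

After press 3 at (1,0):
0 0 0
1 1 1
0 0 0
0 1 1

After press 4 at (3,2):
0 0 0
1 1 1
0 0 1
0 0 0

After press 5 at (2,1):
0 0 0
1 0 1
1 1 0
0 1 0

After press 6 at (2,2):
0 0 0
1 0 0
1 0 1
0 1 1

After press 7 at (0,0):
1 1 0
0 0 0
1 0 1
0 1 1

Answer: 1 1 0
0 0 0
1 0 1
0 1 1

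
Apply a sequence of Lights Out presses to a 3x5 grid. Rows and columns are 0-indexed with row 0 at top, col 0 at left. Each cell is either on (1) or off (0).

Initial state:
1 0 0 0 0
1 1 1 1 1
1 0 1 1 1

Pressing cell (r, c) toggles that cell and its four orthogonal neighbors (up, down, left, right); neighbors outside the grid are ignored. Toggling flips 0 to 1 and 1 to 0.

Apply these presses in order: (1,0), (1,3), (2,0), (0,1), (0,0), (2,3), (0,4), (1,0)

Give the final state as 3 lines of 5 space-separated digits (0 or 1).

After press 1 at (1,0):
0 0 0 0 0
0 0 1 1 1
0 0 1 1 1

After press 2 at (1,3):
0 0 0 1 0
0 0 0 0 0
0 0 1 0 1

After press 3 at (2,0):
0 0 0 1 0
1 0 0 0 0
1 1 1 0 1

After press 4 at (0,1):
1 1 1 1 0
1 1 0 0 0
1 1 1 0 1

After press 5 at (0,0):
0 0 1 1 0
0 1 0 0 0
1 1 1 0 1

After press 6 at (2,3):
0 0 1 1 0
0 1 0 1 0
1 1 0 1 0

After press 7 at (0,4):
0 0 1 0 1
0 1 0 1 1
1 1 0 1 0

After press 8 at (1,0):
1 0 1 0 1
1 0 0 1 1
0 1 0 1 0

Answer: 1 0 1 0 1
1 0 0 1 1
0 1 0 1 0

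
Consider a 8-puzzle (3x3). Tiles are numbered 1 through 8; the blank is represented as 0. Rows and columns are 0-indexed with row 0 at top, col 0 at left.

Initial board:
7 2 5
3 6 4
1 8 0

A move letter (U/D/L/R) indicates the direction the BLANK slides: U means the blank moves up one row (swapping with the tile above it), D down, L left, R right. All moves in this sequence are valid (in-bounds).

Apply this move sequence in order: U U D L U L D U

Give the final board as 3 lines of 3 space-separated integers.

After move 1 (U):
7 2 5
3 6 0
1 8 4

After move 2 (U):
7 2 0
3 6 5
1 8 4

After move 3 (D):
7 2 5
3 6 0
1 8 4

After move 4 (L):
7 2 5
3 0 6
1 8 4

After move 5 (U):
7 0 5
3 2 6
1 8 4

After move 6 (L):
0 7 5
3 2 6
1 8 4

After move 7 (D):
3 7 5
0 2 6
1 8 4

After move 8 (U):
0 7 5
3 2 6
1 8 4

Answer: 0 7 5
3 2 6
1 8 4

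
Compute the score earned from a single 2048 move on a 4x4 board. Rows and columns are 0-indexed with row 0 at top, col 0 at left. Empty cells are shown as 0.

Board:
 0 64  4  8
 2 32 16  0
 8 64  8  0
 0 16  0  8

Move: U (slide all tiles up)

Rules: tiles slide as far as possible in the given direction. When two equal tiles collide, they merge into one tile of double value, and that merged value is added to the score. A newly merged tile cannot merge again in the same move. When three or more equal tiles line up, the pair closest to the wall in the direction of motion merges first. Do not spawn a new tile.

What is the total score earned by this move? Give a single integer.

Answer: 16

Derivation:
Slide up:
col 0: [0, 2, 8, 0] -> [2, 8, 0, 0]  score +0 (running 0)
col 1: [64, 32, 64, 16] -> [64, 32, 64, 16]  score +0 (running 0)
col 2: [4, 16, 8, 0] -> [4, 16, 8, 0]  score +0 (running 0)
col 3: [8, 0, 0, 8] -> [16, 0, 0, 0]  score +16 (running 16)
Board after move:
 2 64  4 16
 8 32 16  0
 0 64  8  0
 0 16  0  0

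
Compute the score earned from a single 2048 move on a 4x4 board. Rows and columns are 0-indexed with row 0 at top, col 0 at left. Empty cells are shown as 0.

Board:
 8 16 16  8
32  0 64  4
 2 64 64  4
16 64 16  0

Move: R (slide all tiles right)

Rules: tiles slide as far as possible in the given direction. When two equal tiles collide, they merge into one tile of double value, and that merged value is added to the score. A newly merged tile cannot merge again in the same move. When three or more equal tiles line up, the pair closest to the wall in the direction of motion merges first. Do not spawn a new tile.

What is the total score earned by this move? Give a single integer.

Slide right:
row 0: [8, 16, 16, 8] -> [0, 8, 32, 8]  score +32 (running 32)
row 1: [32, 0, 64, 4] -> [0, 32, 64, 4]  score +0 (running 32)
row 2: [2, 64, 64, 4] -> [0, 2, 128, 4]  score +128 (running 160)
row 3: [16, 64, 16, 0] -> [0, 16, 64, 16]  score +0 (running 160)
Board after move:
  0   8  32   8
  0  32  64   4
  0   2 128   4
  0  16  64  16

Answer: 160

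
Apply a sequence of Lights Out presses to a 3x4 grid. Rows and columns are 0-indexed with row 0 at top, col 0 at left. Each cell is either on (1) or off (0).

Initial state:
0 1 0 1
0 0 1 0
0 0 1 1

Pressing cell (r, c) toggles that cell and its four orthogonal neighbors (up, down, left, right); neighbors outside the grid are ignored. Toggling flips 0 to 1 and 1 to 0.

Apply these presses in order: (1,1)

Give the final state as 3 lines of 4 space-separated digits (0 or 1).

Answer: 0 0 0 1
1 1 0 0
0 1 1 1

Derivation:
After press 1 at (1,1):
0 0 0 1
1 1 0 0
0 1 1 1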